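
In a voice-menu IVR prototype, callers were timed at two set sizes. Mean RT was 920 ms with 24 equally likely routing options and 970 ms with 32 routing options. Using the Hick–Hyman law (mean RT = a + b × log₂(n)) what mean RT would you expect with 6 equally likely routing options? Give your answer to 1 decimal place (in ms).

With log₂ n on the abscissa the relation is linear; from the two conditions:
  b = (970 − 920) / (log₂ 32 − log₂ 24) = 50 / (5 − 4.5850) = 120.471 ms/bit
  a = 920 − 120.471 × 4.5850 = 367.645 ms
Then RT(6) = 367.645 + 120.471 × log₂ 6 = 367.645 + 120.471 × 2.5850 ≈ 679.058 ms.

679.1 ms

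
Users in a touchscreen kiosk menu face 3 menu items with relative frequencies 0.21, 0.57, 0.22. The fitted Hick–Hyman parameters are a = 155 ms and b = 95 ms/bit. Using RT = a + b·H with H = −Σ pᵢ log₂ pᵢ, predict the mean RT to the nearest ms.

289 ms

Entropy contributions −pᵢ log₂ pᵢ: 0.4728, 0.4623, 0.4806; sum H = 1.4156 bits.
RT = a + bH = 155 + 95·1.4156 = 289.49 ms.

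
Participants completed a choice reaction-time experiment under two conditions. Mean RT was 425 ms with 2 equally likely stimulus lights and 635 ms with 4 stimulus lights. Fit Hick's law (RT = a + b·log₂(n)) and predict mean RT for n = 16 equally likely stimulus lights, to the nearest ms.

With log₂ n on the abscissa the relation is linear; from the two conditions:
  b = (635 − 425) / (log₂ 4 − log₂ 2) = 210 / (2 − 1) = 210 ms/bit
  a = 425 − 210 × 1 = 215 ms
Then RT(16) = 215 + 210 × log₂ 16 = 215 + 210 × 4 ≈ 1055.000 ms.

1055 ms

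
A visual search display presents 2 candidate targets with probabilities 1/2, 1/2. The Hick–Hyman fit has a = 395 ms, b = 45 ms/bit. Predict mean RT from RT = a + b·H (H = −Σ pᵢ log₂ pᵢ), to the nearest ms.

H = −Σ pᵢ log₂ pᵢ = 0.5·1 + 0.5·1 = 1.000 bits.
RT = 395 + 45 × 1.000 = 440.00 ms.

440 ms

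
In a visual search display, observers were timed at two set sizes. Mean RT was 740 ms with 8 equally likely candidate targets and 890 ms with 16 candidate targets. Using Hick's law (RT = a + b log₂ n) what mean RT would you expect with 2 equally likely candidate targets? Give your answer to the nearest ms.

Solve the two-equation system in a and b:
  b = (890 − 740) / (log₂ 16 − log₂ 8) = 150 / (4 − 3) = 150 ms/bit
  a = 740 − 150 × 3 = 290 ms
Then RT(2) = 290 + 150 × log₂ 2 = 290 + 150 × 1 ≈ 440.000 ms.

440 ms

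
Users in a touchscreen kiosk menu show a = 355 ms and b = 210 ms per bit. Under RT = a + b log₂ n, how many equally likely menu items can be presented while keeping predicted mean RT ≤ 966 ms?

Information budget: (966 − 355)/210 = 2.9095 bits, so n ≤ 2^2.9095 = 7.514 → at most 7.

7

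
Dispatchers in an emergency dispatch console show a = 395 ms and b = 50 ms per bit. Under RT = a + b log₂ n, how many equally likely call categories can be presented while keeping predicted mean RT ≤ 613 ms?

20

Set 395 + 50·log₂ n ≤ 613 → log₂ n ≤ (613 − 395)/50 = 4.3600.
So n ≤ 2^4.3600 = 20.535; the largest integer n is 20.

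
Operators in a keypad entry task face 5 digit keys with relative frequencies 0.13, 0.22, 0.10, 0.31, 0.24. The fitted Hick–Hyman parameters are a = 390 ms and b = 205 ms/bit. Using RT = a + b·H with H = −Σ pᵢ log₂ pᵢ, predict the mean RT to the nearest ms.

844 ms

Entropy contributions −pᵢ log₂ pᵢ: 0.3826, 0.4806, 0.3322, 0.5238, 0.4941; sum H = 2.2133 bits.
RT = a + bH = 390 + 205·2.2133 = 843.73 ms.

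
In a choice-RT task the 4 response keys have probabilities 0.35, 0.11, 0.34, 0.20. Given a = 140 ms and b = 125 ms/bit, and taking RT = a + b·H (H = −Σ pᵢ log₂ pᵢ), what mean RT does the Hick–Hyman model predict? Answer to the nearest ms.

Entropy contributions −pᵢ log₂ pᵢ: 0.5301, 0.3503, 0.5292, 0.4644; sum H = 1.8739 bits.
RT = a + bH = 140 + 125·1.8739 = 374.24 ms.

374 ms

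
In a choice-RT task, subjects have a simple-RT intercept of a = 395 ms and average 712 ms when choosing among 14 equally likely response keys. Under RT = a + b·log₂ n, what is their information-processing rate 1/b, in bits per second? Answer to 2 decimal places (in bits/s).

b = (712 − 395)/log₂ 14 = 317/3.8074 = 83.260 ms per bit = 0.08326 s/bit; the reciprocal is 12.011 bits/s.

12.01 bits/s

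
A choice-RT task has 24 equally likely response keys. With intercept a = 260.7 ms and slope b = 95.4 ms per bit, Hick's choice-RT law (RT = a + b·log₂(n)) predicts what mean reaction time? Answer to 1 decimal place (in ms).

698.1 ms

log₂(24) = 4.5850 bits, so RT = 260.7 + 95.4 × 4.5850 ≈ 698.105 ms.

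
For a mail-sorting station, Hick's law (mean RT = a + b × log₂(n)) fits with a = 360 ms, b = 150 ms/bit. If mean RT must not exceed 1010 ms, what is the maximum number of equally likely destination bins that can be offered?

Set 360 + 150·log₂ n ≤ 1010 → log₂ n ≤ (1010 − 360)/150 = 4.3333.
So n ≤ 2^4.3333 = 20.159; the largest integer n is 20.

20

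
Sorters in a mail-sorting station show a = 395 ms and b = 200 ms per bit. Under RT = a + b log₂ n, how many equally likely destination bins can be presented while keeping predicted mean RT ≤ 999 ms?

200·log₂ n ≤ 999 − 395 = 604, giving log₂ n ≤ 3.0200 and n ≤ 8.112. The largest whole number is 8.

8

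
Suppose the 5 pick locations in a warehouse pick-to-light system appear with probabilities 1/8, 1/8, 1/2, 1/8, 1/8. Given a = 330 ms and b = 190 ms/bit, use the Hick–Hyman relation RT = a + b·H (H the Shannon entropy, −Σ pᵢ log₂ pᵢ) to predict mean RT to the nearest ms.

H = −Σ pᵢ log₂ pᵢ = 0.125·3 + 0.125·3 + 0.5·1 + 0.125·3 + 0.125·3 = 2.000 bits.
RT = 330 + 190 × 2.000 = 710.00 ms.

710 ms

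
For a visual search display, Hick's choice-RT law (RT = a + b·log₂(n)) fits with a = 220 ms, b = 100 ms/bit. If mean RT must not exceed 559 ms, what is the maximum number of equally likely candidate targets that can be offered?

100·log₂ n ≤ 559 − 220 = 339, giving log₂ n ≤ 3.3900 and n ≤ 10.483. The largest whole number is 10.

10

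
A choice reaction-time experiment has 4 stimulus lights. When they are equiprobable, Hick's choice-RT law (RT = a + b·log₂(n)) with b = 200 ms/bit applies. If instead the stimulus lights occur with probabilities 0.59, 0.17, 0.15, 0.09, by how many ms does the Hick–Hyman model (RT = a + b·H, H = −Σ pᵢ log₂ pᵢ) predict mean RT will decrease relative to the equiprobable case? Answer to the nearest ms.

The RT saving is b·ΔH. Equiprobable H₀ = log₂(4) = 2.0000 bits; with the given probabilities H = 1.6069 bits.
b·(H₀ − H) = 200 × (2.0000 − 1.6069) = 78.62 ms.

79 ms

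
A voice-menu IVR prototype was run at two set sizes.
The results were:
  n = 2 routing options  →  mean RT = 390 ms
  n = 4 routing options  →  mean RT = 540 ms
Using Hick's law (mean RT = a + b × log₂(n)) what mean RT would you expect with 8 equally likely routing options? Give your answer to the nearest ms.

690 ms

RT is linear in log₂ n, so two points fix the line:
  b = (540 − 390) / (log₂ 4 − log₂ 2) = 150 / (2 − 1) = 150 ms/bit
  a = 390 − 150 × 1 = 240 ms
Then RT(8) = 240 + 150 × log₂ 8 = 240 + 150 × 3 ≈ 690.000 ms.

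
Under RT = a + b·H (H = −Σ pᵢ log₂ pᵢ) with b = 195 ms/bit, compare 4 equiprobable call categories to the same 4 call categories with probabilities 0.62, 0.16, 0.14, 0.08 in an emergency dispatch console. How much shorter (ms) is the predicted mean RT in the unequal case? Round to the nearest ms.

90 ms

The RT saving is b·ΔH. Equiprobable H₀ = log₂(4) = 2.0000 bits; with the given probabilities H = 1.5392 bits.
b·(H₀ − H) = 195 × (2.0000 − 1.5392) = 89.85 ms.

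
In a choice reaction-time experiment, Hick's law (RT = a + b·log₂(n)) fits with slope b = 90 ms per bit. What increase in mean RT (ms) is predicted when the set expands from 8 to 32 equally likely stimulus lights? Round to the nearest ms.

180 ms

The intercept a cancels: ΔRT = b·(log₂ n₂ − log₂ n₁) = b·log₂(n₂/n₁).
log₂(32) − log₂(8) = log₂(32/8) = log₂(4) = 2.
ΔRT = 90 × 2.0000 = 180.000 ms.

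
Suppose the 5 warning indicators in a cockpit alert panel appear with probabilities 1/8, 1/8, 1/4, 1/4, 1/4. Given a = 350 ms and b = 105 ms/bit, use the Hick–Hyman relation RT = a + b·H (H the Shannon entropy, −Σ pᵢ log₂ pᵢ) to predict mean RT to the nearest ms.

586 ms

Each term −pᵢ log₂ pᵢ: 0.125·3 + 0.125·3 + 0.25·2 + 0.25·2 + 0.25·2; summed, H = 2.250 bits.
Mean RT = a + bH = 350 + 105·2.250 = 586.25 ms.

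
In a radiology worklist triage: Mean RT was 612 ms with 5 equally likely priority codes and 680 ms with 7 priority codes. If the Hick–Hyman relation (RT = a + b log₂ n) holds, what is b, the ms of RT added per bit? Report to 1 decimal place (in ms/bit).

140.1 ms/bit

Slope: b = (680 − 612) / (log₂ 7 − log₂ 5) = 68/0.4854 = 140.083 ms/bit.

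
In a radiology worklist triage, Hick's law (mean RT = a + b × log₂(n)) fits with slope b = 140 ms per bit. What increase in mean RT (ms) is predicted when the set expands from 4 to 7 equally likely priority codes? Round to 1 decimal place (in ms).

113.0 ms

Only the slope matters, since a is common to both: ΔRT = b·log₂(n₂/n₁).
log₂(7) − log₂(4) = 2.8074 − 2 = 0.8074.
ΔRT = 140 × 0.8074 = 113.030 ms.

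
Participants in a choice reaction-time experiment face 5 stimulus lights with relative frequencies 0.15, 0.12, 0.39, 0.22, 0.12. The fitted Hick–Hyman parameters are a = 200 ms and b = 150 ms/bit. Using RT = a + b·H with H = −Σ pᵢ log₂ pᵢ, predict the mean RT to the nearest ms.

H = 0.15·log₂(1/0.15) + 0.12·log₂(1/0.12) + 0.39·log₂(1/0.39) + 0.22·log₂(1/0.22) + 0.12·log₂(1/0.12) = 2.1550 bits.
RT = 200 + 150 × 2.1550 = 523.26 ms.

523 ms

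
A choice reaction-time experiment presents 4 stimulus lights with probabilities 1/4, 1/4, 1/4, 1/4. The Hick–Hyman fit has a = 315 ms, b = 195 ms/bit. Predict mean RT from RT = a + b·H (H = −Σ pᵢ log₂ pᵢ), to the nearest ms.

705 ms

H = −Σ pᵢ log₂ pᵢ = 0.25·2 + 0.25·2 + 0.25·2 + 0.25·2 = 2.000 bits.
RT = 315 + 195 × 2.000 = 705.00 ms.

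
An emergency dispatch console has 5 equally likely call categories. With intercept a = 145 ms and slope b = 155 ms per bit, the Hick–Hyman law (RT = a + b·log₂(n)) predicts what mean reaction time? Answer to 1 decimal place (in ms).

504.9 ms

log₂(5) = 2.3219 bits, so RT = 145 + 155 × 2.3219 ≈ 504.899 ms.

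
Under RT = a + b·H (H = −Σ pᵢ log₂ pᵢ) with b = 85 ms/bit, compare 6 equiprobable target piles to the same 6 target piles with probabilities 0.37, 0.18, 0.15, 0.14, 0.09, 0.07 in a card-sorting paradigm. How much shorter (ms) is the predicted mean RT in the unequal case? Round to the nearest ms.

19 ms

The RT saving is b·ΔH. Equiprobable H₀ = log₂(6) = 2.5850 bits; with the given probabilities H = 2.3649 bits.
b·(H₀ − H) = 85 × (2.5850 − 2.3649) = 18.71 ms.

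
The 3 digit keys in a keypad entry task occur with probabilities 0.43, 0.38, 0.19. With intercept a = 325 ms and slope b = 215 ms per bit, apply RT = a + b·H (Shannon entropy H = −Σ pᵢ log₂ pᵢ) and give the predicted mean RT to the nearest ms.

649 ms

H = 0.43·log₂(1/0.43) + 0.38·log₂(1/0.38) + 0.19·log₂(1/0.19) = 1.5092 bits.
RT = 325 + 215 × 1.5092 = 649.49 ms.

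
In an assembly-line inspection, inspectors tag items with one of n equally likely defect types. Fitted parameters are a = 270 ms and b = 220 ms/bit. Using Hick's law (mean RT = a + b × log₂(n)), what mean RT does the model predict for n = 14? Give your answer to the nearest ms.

log₂(14) = 3.8074 bits, so RT = 270 + 220 × 3.8074 ≈ 1107.618 ms.

1108 ms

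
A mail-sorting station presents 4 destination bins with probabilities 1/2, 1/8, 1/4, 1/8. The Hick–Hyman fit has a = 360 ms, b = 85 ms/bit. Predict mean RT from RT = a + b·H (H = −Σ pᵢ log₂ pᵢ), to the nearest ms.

Each term −pᵢ log₂ pᵢ: 0.5·1 + 0.125·3 + 0.25·2 + 0.125·3; summed, H = 1.750 bits.
Mean RT = a + bH = 360 + 85·1.750 = 508.75 ms.

509 ms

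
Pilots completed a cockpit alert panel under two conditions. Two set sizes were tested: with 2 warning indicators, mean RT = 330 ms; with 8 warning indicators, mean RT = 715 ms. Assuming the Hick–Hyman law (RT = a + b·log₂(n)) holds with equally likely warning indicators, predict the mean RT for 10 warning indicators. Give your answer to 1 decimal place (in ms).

RT is linear in log₂ n, so two points fix the line:
  b = (715 − 330) / (log₂ 8 − log₂ 2) = 385 / (3 − 1) = 192.500 ms/bit
  a = 330 − 192.500 × 1 = 137.500 ms
Then RT(10) = 137.500 + 192.500 × log₂ 10 = 137.500 + 192.500 × 3.3219 ≈ 776.971 ms.

777.0 ms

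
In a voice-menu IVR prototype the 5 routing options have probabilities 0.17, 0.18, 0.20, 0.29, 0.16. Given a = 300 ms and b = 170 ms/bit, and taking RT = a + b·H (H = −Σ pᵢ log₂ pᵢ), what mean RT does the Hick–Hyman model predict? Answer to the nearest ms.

688 ms

H = 0.17·log₂(1/0.17) + 0.18·log₂(1/0.18) + 0.20·log₂(1/0.20) + 0.29·log₂(1/0.29) + 0.16·log₂(1/0.16) = 2.2852 bits.
RT = 300 + 170 × 2.2852 = 688.48 ms.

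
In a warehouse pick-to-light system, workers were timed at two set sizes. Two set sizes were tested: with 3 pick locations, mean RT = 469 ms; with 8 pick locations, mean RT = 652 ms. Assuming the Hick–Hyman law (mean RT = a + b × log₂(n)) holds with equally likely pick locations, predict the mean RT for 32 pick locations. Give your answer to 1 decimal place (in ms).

Solve the two-equation system in a and b:
  b = (652 − 469) / (log₂ 8 − log₂ 3) = 183 / (3 − 1.5850) = 129.325 ms/bit
  a = 469 − 129.325 × 1.5850 = 264.024 ms
Then RT(32) = 264.024 + 129.325 × log₂ 32 = 264.024 + 129.325 × 5 ≈ 910.650 ms.

910.7 ms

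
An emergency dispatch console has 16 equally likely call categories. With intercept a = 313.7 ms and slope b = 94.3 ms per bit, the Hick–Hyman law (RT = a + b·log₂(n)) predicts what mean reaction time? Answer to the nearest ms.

691 ms

log₂(16) = 4 bits, so RT = 313.7 + 94.3 × 4 ≈ 690.900 ms.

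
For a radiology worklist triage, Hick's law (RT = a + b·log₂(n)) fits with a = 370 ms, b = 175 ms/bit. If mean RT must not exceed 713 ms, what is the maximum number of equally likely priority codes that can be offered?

Set 370 + 175·log₂ n ≤ 713 → log₂ n ≤ (713 − 370)/175 = 1.9600.
So n ≤ 2^1.9600 = 3.891; the largest integer n is 3.

3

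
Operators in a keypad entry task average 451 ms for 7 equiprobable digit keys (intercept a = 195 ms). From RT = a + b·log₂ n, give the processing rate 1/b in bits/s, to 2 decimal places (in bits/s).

b = (451 − 195)/log₂ 7 = 256/2.8074 = 91.189 ms per bit = 0.09119 s/bit; the reciprocal is 10.966 bits/s.

10.97 bits/s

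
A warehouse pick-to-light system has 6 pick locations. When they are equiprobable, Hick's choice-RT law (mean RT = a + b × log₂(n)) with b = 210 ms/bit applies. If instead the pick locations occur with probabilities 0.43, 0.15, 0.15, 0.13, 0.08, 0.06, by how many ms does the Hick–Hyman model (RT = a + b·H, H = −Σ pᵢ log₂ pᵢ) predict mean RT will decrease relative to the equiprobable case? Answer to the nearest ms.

68 ms

Equiprobable entropy H₀ = log₂ 6 = 2.5850 bits.
Skewed entropy H = −Σ pᵢ log₂ pᵢ = 2.2623 bits.
ΔRT = b·(H₀ − H) = 210 × 0.3226 = 67.75 ms.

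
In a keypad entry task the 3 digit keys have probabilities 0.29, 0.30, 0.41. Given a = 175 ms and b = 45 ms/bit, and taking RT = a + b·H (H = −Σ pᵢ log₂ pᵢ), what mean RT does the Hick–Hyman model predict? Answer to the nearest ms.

H = 0.29·log₂(1/0.29) + 0.30·log₂(1/0.30) + 0.41·log₂(1/0.41) = 1.5664 bits.
RT = 175 + 45 × 1.5664 = 245.49 ms.

245 ms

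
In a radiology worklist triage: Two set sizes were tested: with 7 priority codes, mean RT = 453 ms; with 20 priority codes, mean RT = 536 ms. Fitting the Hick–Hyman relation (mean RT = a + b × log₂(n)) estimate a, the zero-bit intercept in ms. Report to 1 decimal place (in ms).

The slope on a log₂ axis is (536 − 453) / (4.3219 − 2.8074) = 54.801 ms/bit.
Intercept: a = 453 − 54.801·log₂(7) = 299.154 ms.

299.2 ms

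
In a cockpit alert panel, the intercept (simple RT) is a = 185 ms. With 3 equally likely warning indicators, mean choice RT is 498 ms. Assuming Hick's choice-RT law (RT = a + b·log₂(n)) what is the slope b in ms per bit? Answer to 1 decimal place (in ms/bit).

b = (498 − 185) / log₂(3) = 313 / 1.5850 = 197.481 ms/bit.

197.5 ms/bit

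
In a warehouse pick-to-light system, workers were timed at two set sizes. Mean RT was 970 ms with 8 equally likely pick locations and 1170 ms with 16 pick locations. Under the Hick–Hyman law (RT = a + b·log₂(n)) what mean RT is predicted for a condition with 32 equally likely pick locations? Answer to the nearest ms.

Solve the two-equation system in a and b:
  b = (1170 − 970) / (log₂ 16 − log₂ 8) = 200 / (4 − 3) = 200 ms/bit
  a = 970 − 200 × 3 = 370 ms
Then RT(32) = 370 + 200 × log₂ 32 = 370 + 200 × 5 ≈ 1370.000 ms.

1370 ms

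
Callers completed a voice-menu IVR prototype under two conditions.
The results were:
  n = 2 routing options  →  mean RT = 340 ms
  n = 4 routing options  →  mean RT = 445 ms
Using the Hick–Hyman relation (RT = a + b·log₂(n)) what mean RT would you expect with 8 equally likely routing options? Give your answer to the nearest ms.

550 ms

Solve the two-equation system in a and b:
  b = (445 − 340) / (log₂ 4 − log₂ 2) = 105 / (2 − 1) = 105 ms/bit
  a = 340 − 105 × 1 = 235 ms
Then RT(8) = 235 + 105 × log₂ 8 = 235 + 105 × 3 ≈ 550.000 ms.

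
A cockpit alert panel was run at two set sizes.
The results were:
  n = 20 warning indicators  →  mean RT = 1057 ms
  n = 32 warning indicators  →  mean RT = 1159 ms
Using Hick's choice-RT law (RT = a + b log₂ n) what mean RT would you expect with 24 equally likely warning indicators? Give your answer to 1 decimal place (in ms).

RT is linear in log₂ n, so two points fix the line:
  b = (1159 − 1057) / (log₂ 32 − log₂ 20) = 102 / (5 − 4.3219) = 150.427 ms/bit
  a = 1057 − 150.427 × 4.3219 = 406.867 ms
Then RT(24) = 406.867 + 150.427 × log₂ 24 = 406.867 + 150.427 × 4.5850 ≈ 1096.567 ms.

1096.6 ms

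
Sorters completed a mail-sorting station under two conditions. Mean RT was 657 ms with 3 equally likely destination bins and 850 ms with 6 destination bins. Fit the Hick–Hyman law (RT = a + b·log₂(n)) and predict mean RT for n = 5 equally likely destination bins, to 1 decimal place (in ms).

Fit slope and intercept:
  b = (850 − 657) / (log₂ 6 − log₂ 3) = 193 / (2.5850 − 1.5850) = 193.000 ms/bit
  a = 657 − 193.000 × 1.5850 = 351.102 ms
Then RT(5) = 351.102 + 193.000 × log₂ 5 = 351.102 + 193.000 × 2.3219 ≈ 799.234 ms.

799.2 ms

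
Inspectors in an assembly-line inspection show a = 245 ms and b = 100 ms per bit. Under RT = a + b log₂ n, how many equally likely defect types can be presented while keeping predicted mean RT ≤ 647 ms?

Set 245 + 100·log₂ n ≤ 647 → log₂ n ≤ (647 − 245)/100 = 4.0200.
So n ≤ 2^4.0200 = 16.223; the largest integer n is 16.

16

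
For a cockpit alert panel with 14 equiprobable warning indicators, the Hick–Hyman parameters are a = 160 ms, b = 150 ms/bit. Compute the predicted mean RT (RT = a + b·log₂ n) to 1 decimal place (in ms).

log₂(14) = 3.8074 bits, so RT = 160 + 150 × 3.8074 ≈ 731.103 ms.

731.1 ms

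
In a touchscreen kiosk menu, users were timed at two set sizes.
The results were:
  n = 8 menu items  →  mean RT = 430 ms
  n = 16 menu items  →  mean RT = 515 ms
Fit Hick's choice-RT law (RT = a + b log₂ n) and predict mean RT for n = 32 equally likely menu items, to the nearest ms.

600 ms

Solve the two-equation system in a and b:
  b = (515 − 430) / (log₂ 16 − log₂ 8) = 85 / (4 − 3) = 85 ms/bit
  a = 430 − 85 × 3 = 175 ms
Then RT(32) = 175 + 85 × log₂ 32 = 175 + 85 × 5 ≈ 600.000 ms.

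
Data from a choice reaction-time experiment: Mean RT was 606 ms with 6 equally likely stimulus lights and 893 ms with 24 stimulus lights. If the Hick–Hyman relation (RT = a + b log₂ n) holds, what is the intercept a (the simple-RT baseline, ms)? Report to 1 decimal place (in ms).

Slope: b = (893 − 606) / (log₂ 24 − log₂ 6) = 287/2.0000 = 143.500 ms/bit.
Intercept: a = 606 − 143.500·log₂(6) = 235.058 ms.

235.1 ms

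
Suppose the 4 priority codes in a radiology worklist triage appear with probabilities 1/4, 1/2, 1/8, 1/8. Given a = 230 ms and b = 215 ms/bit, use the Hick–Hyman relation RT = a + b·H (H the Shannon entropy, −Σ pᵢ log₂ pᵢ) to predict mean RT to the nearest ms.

H = −Σ pᵢ log₂ pᵢ = 0.25·2 + 0.5·1 + 0.125·3 + 0.125·3 = 1.750 bits.
RT = 230 + 215 × 1.750 = 606.25 ms.

606 ms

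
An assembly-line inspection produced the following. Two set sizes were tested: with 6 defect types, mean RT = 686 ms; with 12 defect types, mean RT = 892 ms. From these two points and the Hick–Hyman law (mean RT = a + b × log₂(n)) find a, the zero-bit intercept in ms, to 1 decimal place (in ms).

The slope on a log₂ axis is (892 − 686) / (3.5850 − 2.5850) = 206.000 ms/bit.
a = RT₁ − b·log₂ n₁ = 686 − 206.000 × 2.5850 = 153.498 ms.

153.5 ms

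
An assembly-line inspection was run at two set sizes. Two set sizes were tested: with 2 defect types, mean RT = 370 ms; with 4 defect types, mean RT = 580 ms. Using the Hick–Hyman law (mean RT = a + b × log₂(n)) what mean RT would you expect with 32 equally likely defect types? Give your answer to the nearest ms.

RT is linear in log₂ n, so two points fix the line:
  b = (580 − 370) / (log₂ 4 − log₂ 2) = 210 / (2 − 1) = 210 ms/bit
  a = 370 − 210 × 1 = 160 ms
Then RT(32) = 160 + 210 × log₂ 32 = 160 + 210 × 5 ≈ 1210.000 ms.

1210 ms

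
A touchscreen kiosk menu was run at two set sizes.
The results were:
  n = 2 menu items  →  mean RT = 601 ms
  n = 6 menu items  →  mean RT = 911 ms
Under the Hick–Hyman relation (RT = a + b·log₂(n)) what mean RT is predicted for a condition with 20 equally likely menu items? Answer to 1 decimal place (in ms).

Fit slope and intercept:
  b = (911 − 601) / (log₂ 6 − log₂ 2) = 310 / (2.5850 − 1) = 195.588 ms/bit
  a = 601 − 195.588 × 1 = 405.412 ms
Then RT(20) = 405.412 + 195.588 × log₂ 20 = 405.412 + 195.588 × 4.3219 ≈ 1250.730 ms.

1250.7 ms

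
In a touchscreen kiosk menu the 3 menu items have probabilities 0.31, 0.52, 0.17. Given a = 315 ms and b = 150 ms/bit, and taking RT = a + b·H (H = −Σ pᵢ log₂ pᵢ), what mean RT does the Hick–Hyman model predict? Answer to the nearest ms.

532 ms

Entropy contributions −pᵢ log₂ pᵢ: 0.5238, 0.4906, 0.4346; sum H = 1.4490 bits.
RT = a + bH = 315 + 150·1.4490 = 532.34 ms.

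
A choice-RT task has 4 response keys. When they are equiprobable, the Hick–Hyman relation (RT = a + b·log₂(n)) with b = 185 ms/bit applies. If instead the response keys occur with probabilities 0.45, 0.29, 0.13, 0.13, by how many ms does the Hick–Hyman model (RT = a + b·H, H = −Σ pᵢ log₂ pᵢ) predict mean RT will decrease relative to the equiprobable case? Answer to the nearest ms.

37 ms

Equiprobable entropy H₀ = log₂ 4 = 2.0000 bits.
Skewed entropy H = −Σ pᵢ log₂ pᵢ = 1.8016 bits.
ΔRT = b·(H₀ − H) = 185 × 0.1984 = 36.71 ms.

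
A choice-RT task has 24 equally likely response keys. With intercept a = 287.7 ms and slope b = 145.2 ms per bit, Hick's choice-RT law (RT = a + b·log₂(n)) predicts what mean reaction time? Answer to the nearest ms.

953 ms

log₂(24) = 4.5850 bits, so RT = 287.7 + 145.2 × 4.5850 ≈ 953.437 ms.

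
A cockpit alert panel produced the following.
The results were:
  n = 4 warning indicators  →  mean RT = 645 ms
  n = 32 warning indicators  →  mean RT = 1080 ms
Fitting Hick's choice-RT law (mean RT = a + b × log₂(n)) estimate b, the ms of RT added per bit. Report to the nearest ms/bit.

b = (RT₂ − RT₁)/(log₂ n₂ − log₂ n₁) = (1080 − 645)/(5 − 2) = 145 ms/bit.

145 ms/bit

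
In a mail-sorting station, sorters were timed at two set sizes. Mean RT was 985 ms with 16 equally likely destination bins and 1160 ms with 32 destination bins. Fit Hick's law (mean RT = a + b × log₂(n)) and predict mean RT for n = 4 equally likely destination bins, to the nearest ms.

635 ms

Fit slope and intercept:
  b = (1160 − 985) / (log₂ 32 − log₂ 16) = 175 / (5 − 4) = 175 ms/bit
  a = 985 − 175 × 4 = 285 ms
Then RT(4) = 285 + 175 × log₂ 4 = 285 + 175 × 2 ≈ 635.000 ms.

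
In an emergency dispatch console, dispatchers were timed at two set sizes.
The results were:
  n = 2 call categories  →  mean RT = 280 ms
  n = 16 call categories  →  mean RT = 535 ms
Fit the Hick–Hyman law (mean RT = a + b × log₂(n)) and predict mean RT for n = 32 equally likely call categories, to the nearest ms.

Fit slope and intercept:
  b = (535 − 280) / (log₂ 16 − log₂ 2) = 255 / (4 − 1) = 85 ms/bit
  a = 280 − 85 × 1 = 195 ms
Then RT(32) = 195 + 85 × log₂ 32 = 195 + 85 × 5 ≈ 620.000 ms.

620 ms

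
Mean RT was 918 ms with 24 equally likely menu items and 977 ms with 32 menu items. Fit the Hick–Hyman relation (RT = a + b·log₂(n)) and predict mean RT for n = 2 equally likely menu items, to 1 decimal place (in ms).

Solve the two-equation system in a and b:
  b = (977 − 918) / (log₂ 32 − log₂ 24) = 59 / (5 − 4.5850) = 142.156 ms/bit
  a = 918 − 142.156 × 4.5850 = 266.221 ms
Then RT(2) = 266.221 + 142.156 × log₂ 2 = 266.221 + 142.156 × 1 ≈ 408.377 ms.

408.4 ms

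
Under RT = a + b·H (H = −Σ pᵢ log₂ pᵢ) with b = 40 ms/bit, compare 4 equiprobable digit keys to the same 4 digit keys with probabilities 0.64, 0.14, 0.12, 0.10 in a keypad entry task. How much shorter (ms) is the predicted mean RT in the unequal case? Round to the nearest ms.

Equiprobable entropy H₀ = log₂ 4 = 2.0000 bits.
Skewed entropy H = −Σ pᵢ log₂ pᵢ = 1.5084 bits.
ΔRT = b·(H₀ − H) = 40 × 0.4916 = 19.66 ms.

20 ms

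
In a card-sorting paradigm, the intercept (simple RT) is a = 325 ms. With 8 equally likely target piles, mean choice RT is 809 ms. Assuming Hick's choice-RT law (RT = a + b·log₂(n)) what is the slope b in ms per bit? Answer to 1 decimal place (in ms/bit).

b = (809 − 325) / log₂(8) = 484 / 3 = 161.333 ms/bit.

161.3 ms/bit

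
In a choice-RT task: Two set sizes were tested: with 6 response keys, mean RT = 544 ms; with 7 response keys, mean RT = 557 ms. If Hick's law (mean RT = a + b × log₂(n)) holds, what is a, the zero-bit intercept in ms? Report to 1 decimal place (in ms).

392.9 ms

Slope: b = (557 − 544) / (log₂ 7 − log₂ 6) = 13/0.2224 = 58.455 ms/bit.
Intercept: a = 544 − 58.455·log₂(6) = 392.895 ms.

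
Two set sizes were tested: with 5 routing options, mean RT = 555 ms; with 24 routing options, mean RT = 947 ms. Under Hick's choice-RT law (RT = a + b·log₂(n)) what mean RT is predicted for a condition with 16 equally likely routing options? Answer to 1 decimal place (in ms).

845.7 ms

RT is linear in log₂ n, so two points fix the line:
  b = (947 − 555) / (log₂ 24 − log₂ 5) = 392 / (4.5850 − 2.3219) = 173.219 ms/bit
  a = 555 − 173.219 × 2.3219 = 152.799 ms
Then RT(16) = 152.799 + 173.219 × log₂ 16 = 152.799 + 173.219 × 4 ≈ 845.674 ms.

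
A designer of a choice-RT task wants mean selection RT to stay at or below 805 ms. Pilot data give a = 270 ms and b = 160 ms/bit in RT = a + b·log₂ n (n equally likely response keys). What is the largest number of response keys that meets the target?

10

Information budget: (805 − 270)/160 = 3.3438 bits, so n ≤ 2^3.3438 = 10.152 → at most 10.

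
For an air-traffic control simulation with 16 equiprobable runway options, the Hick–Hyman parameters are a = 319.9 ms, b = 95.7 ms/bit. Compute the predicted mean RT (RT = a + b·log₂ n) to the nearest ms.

703 ms

log₂(16) = 4 bits, so RT = 319.9 + 95.7 × 4 ≈ 702.700 ms.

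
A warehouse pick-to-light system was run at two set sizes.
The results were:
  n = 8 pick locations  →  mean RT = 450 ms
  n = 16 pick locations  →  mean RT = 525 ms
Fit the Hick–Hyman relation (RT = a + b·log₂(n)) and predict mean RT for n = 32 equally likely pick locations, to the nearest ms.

RT is linear in log₂ n, so two points fix the line:
  b = (525 − 450) / (log₂ 16 − log₂ 8) = 75 / (4 − 3) = 75 ms/bit
  a = 450 − 75 × 3 = 225 ms
Then RT(32) = 225 + 75 × log₂ 32 = 225 + 75 × 5 ≈ 600.000 ms.

600 ms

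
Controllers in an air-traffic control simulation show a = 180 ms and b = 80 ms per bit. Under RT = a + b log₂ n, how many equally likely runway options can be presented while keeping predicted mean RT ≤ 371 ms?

5

Information budget: (371 − 180)/80 = 2.3875 bits, so n ≤ 2^2.3875 = 5.232 → at most 5.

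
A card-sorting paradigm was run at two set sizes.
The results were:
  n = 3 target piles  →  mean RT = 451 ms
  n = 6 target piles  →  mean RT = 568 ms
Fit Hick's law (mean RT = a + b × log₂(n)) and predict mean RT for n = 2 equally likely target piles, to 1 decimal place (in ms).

382.6 ms

With log₂ n on the abscissa the relation is linear; from the two conditions:
  b = (568 − 451) / (log₂ 6 − log₂ 3) = 117 / (2.5850 − 1.5850) = 117.000 ms/bit
  a = 451 − 117.000 × 1.5850 = 265.559 ms
Then RT(2) = 265.559 + 117.000 × log₂ 2 = 265.559 + 117.000 × 1 ≈ 382.559 ms.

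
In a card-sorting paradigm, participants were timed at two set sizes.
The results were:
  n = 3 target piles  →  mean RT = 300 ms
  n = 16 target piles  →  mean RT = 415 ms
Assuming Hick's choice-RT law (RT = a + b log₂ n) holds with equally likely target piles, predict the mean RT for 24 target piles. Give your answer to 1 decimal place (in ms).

Solve the two-equation system in a and b:
  b = (415 − 300) / (log₂ 16 − log₂ 3) = 115 / (4 − 1.5850) = 47.618 ms/bit
  a = 300 − 47.618 × 1.5850 = 224.527 ms
Then RT(24) = 224.527 + 47.618 × log₂ 24 = 224.527 + 47.618 × 4.5850 ≈ 442.855 ms.

442.9 ms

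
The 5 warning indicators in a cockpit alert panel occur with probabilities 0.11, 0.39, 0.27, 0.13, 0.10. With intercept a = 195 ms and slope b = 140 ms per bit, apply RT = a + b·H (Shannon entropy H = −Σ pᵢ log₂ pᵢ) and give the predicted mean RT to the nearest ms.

H = 0.11·log₂(1/0.11) + 0.39·log₂(1/0.39) + 0.27·log₂(1/0.27) + 0.13·log₂(1/0.13) + 0.10·log₂(1/0.10) = 2.1049 bits.
RT = 195 + 140 × 2.1049 = 489.69 ms.

490 ms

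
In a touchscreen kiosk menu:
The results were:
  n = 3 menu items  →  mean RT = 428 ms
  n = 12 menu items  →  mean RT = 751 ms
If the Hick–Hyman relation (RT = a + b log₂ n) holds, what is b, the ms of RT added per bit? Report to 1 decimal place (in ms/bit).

161.5 ms/bit

Slope: b = (751 − 428) / (log₂ 12 − log₂ 3) = 323/2.0000 = 161.500 ms/bit.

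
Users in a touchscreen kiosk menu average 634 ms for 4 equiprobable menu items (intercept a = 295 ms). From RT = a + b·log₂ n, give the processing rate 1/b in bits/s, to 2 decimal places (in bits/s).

5.90 bits/s

Choice component = 634 − 295 = 339 ms over log₂(4) = 2 bits.
b = 339 / 2 = 169.500 ms/bit, so 1/b = 5.900 bits/s.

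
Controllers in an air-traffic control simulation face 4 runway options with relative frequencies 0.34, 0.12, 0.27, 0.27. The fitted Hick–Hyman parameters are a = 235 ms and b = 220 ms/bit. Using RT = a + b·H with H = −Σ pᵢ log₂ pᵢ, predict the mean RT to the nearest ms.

657 ms

H = 0.34·log₂(1/0.34) + 0.12·log₂(1/0.12) + 0.27·log₂(1/0.27) + 0.27·log₂(1/0.27) = 1.9163 bits.
RT = 235 + 220 × 1.9163 = 656.58 ms.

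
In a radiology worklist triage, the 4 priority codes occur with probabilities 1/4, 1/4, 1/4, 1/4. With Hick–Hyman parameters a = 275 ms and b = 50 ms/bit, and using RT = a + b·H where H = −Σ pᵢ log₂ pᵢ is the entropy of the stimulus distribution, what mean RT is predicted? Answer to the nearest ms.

H = −Σ pᵢ log₂ pᵢ = 0.25·2 + 0.25·2 + 0.25·2 + 0.25·2 = 2.000 bits.
RT = 275 + 50 × 2.000 = 375.00 ms.

375 ms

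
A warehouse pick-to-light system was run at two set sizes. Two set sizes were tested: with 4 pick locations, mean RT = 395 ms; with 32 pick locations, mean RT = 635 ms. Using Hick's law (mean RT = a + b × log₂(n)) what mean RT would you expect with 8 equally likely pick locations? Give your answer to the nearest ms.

With log₂ n on the abscissa the relation is linear; from the two conditions:
  b = (635 − 395) / (log₂ 32 − log₂ 4) = 240 / (5 − 2) = 80 ms/bit
  a = 395 − 80 × 2 = 235 ms
Then RT(8) = 235 + 80 × log₂ 8 = 235 + 80 × 3 ≈ 475.000 ms.

475 ms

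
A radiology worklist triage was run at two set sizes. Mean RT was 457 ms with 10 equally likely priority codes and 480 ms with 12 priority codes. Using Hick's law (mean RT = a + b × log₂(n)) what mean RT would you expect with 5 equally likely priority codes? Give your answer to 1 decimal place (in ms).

Fit slope and intercept:
  b = (480 − 457) / (log₂ 12 − log₂ 10) = 23 / (3.5850 − 3.3219) = 87.441 ms/bit
  a = 457 − 87.441 × 3.3219 = 166.527 ms
Then RT(5) = 166.527 + 87.441 × log₂ 5 = 166.527 + 87.441 × 2.3219 ≈ 369.559 ms.

369.6 ms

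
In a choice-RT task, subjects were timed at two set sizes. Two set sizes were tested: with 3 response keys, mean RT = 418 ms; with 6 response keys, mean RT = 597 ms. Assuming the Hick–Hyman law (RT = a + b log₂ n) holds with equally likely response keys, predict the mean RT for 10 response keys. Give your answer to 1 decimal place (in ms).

728.9 ms

With log₂ n on the abscissa the relation is linear; from the two conditions:
  b = (597 − 418) / (log₂ 6 − log₂ 3) = 179 / (2.5850 − 1.5850) = 179.000 ms/bit
  a = 418 − 179.000 × 1.5850 = 134.292 ms
Then RT(10) = 134.292 + 179.000 × log₂ 10 = 134.292 + 179.000 × 3.3219 ≈ 728.917 ms.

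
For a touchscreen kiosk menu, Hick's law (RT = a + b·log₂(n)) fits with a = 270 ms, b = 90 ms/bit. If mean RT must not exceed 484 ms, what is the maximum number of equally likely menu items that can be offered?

Information budget: (484 − 270)/90 = 2.3778 bits, so n ≤ 2^2.3778 = 5.197 → at most 5.

5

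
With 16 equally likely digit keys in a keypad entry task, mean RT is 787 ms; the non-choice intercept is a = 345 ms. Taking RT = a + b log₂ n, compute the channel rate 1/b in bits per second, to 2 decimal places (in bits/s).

9.05 bits/s

b = (787 − 345)/log₂ 16 = 442/4 = 110.500 ms per bit = 0.11050 s/bit; the reciprocal is 9.050 bits/s.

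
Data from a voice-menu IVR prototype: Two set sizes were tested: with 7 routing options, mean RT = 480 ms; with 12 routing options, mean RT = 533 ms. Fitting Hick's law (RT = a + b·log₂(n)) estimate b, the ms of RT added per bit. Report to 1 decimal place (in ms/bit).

68.2 ms/bit

The slope on a log₂ axis is (533 − 480) / (3.5850 − 2.8074) = 68.158 ms/bit.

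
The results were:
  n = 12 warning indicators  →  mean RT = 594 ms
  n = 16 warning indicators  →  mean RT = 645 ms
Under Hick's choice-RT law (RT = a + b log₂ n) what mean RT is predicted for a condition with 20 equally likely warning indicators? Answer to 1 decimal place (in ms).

684.6 ms

Fit slope and intercept:
  b = (645 − 594) / (log₂ 16 − log₂ 12) = 51 / (4 − 3.5850) = 122.880 ms/bit
  a = 594 − 122.880 × 3.5850 = 153.478 ms
Then RT(20) = 153.478 + 122.880 × log₂ 20 = 153.478 + 122.880 × 4.3219 ≈ 684.559 ms.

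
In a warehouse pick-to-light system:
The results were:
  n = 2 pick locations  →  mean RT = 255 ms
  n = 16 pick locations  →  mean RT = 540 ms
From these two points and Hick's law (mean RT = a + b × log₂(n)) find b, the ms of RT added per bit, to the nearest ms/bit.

95 ms/bit

b = (RT₂ − RT₁)/(log₂ n₂ − log₂ n₁) = (540 − 255)/(4 − 1) = 95 ms/bit.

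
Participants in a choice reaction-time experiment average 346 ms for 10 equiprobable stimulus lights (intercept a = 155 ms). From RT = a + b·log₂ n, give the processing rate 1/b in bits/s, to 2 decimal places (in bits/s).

Choice component = 346 − 155 = 191 ms over log₂(10) = 3.3219 bits.
b = 191 / 3.3219 = 57.497 ms/bit, so 1/b = 17.392 bits/s.

17.39 bits/s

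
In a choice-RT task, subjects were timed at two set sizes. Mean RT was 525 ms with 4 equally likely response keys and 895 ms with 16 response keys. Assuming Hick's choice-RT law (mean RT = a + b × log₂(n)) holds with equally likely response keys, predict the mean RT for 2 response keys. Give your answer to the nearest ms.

Fit slope and intercept:
  b = (895 − 525) / (log₂ 16 − log₂ 4) = 370 / (4 − 2) = 185 ms/bit
  a = 525 − 185 × 2 = 155 ms
Then RT(2) = 155 + 185 × log₂ 2 = 155 + 185 × 1 ≈ 340.000 ms.

340 ms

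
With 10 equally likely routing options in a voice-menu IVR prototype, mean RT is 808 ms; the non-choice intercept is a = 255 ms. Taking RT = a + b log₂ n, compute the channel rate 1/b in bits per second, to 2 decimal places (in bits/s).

Choice component = 808 − 255 = 553 ms over log₂(10) = 3.3219 bits.
b = 553 / 3.3219 = 166.470 ms/bit, so 1/b = 6.007 bits/s.

6.01 bits/s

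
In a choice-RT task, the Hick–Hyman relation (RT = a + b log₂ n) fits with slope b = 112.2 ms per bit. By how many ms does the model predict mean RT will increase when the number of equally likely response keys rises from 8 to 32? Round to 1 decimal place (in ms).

224.4 ms

The intercept a cancels: ΔRT = b·(log₂ n₂ − log₂ n₁) = b·log₂(n₂/n₁).
log₂(32) − log₂(8) = log₂(32/8) = log₂(4) = 2.
ΔRT = 112.2 × 2.0000 = 224.400 ms.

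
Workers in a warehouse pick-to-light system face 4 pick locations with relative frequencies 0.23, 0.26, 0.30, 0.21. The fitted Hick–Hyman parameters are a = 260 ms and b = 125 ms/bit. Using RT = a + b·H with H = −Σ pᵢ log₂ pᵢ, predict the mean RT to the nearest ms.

Entropy contributions −pᵢ log₂ pᵢ: 0.4877, 0.5053, 0.5211, 0.4728; sum H = 1.9869 bits.
RT = a + bH = 260 + 125·1.9869 = 508.36 ms.

508 ms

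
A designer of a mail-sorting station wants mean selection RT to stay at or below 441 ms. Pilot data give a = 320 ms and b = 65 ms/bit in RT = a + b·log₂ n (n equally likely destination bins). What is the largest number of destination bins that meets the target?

65·log₂ n ≤ 441 − 320 = 121, giving log₂ n ≤ 1.8615 and n ≤ 3.634. The largest whole number is 3.

3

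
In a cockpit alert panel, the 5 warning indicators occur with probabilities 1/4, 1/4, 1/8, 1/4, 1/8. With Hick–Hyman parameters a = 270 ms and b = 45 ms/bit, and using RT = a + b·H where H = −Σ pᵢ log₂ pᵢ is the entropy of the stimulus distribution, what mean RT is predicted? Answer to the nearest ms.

Each term −pᵢ log₂ pᵢ: 0.25·2 + 0.25·2 + 0.125·3 + 0.25·2 + 0.125·3; summed, H = 2.250 bits.
Mean RT = a + bH = 270 + 45·2.250 = 371.25 ms.

371 ms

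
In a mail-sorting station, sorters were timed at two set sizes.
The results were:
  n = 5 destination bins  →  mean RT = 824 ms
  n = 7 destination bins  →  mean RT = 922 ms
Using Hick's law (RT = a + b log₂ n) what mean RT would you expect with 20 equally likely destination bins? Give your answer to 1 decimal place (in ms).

1227.8 ms

With log₂ n on the abscissa the relation is linear; from the two conditions:
  b = (922 − 824) / (log₂ 7 − log₂ 5) = 98 / (2.8074 − 2.3219) = 201.884 ms/bit
  a = 824 − 201.884 × 2.3219 = 355.239 ms
Then RT(20) = 355.239 + 201.884 × log₂ 20 = 355.239 + 201.884 × 4.3219 ≈ 1227.768 ms.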